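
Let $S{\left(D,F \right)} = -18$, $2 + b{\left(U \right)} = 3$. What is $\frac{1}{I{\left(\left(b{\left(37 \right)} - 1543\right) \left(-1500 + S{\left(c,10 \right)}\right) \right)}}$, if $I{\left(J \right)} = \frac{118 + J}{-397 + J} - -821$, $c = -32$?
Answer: $\frac{2340359}{1923775613} \approx 0.0012165$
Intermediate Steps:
$b{\left(U \right)} = 1$ ($b{\left(U \right)} = -2 + 3 = 1$)
$I{\left(J \right)} = 821 + \frac{118 + J}{-397 + J}$ ($I{\left(J \right)} = \frac{118 + J}{-397 + J} + 821 = 821 + \frac{118 + J}{-397 + J}$)
$\frac{1}{I{\left(\left(b{\left(37 \right)} - 1543\right) \left(-1500 + S{\left(c,10 \right)}\right) \right)}} = \frac{1}{\frac{1}{-397 + \left(1 - 1543\right) \left(-1500 - 18\right)} \left(-325819 + 822 \left(1 - 1543\right) \left(-1500 - 18\right)\right)} = \frac{1}{\frac{1}{-397 - -2340756} \left(-325819 + 822 \left(\left(-1542\right) \left(-1518\right)\right)\right)} = \frac{1}{\frac{1}{-397 + 2340756} \left(-325819 + 822 \cdot 2340756\right)} = \frac{1}{\frac{1}{2340359} \left(-325819 + 1924101432\right)} = \frac{1}{\frac{1}{2340359} \cdot 1923775613} = \frac{1}{\frac{1923775613}{2340359}} = \frac{2340359}{1923775613}$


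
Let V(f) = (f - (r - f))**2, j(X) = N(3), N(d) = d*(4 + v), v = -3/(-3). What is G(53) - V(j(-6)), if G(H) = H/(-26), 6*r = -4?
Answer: -220541/234 ≈ -942.48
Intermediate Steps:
r = -2/3 (r = (1/6)*(-4) = -2/3 ≈ -0.66667)
v = 1 (v = -3*(-1/3) = 1)
N(d) = 5*d (N(d) = d*(4 + 1) = d*5 = 5*d)
G(H) = -H/26 (G(H) = H*(-1/26) = -H/26)
j(X) = 15 (j(X) = 5*3 = 15)
V(f) = (2/3 + 2*f)**2 (V(f) = (f - (-2/3 - f))**2 = (f + (2/3 + f))**2 = (2/3 + 2*f)**2)
G(53) - V(j(-6)) = -1/26*53 - 4*(1 + 3*15)**2/9 = -53/26 - 4*(1 + 45)**2/9 = -53/26 - 4*46**2/9 = -53/26 - 4*2116/9 = -53/26 - 1*8464/9 = -53/26 - 8464/9 = -220541/234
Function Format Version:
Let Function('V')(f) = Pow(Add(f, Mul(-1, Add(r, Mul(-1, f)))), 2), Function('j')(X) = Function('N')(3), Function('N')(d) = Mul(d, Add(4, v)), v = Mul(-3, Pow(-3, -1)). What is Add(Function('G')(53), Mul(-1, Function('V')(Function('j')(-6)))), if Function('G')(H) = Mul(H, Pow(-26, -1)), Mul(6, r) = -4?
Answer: Rational(-220541, 234) ≈ -942.48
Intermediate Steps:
r = Rational(-2, 3) (r = Mul(Rational(1, 6), -4) = Rational(-2, 3) ≈ -0.66667)
v = 1 (v = Mul(-3, Rational(-1, 3)) = 1)
Function('N')(d) = Mul(5, d) (Function('N')(d) = Mul(d, Add(4, 1)) = Mul(d, 5) = Mul(5, d))
Function('G')(H) = Mul(Rational(-1, 26), H) (Function('G')(H) = Mul(H, Rational(-1, 26)) = Mul(Rational(-1, 26), H))
Function('j')(X) = 15 (Function('j')(X) = Mul(5, 3) = 15)
Function('V')(f) = Pow(Add(Rational(2, 3), Mul(2, f)), 2) (Function('V')(f) = Pow(Add(f, Mul(-1, Add(Rational(-2, 3), Mul(-1, f)))), 2) = Pow(Add(f, Add(Rational(2, 3), f)), 2) = Pow(Add(Rational(2, 3), Mul(2, f)), 2))
Add(Function('G')(53), Mul(-1, Function('V')(Function('j')(-6)))) = Add(Mul(Rational(-1, 26), 53), Mul(-1, Mul(Rational(4, 9), Pow(Add(1, Mul(3, 15)), 2)))) = Add(Rational(-53, 26), Mul(-1, Mul(Rational(4, 9), Pow(Add(1, 45), 2)))) = Add(Rational(-53, 26), Mul(-1, Mul(Rational(4, 9), Pow(46, 2)))) = Add(Rational(-53, 26), Mul(-1, Mul(Rational(4, 9), 2116))) = Add(Rational(-53, 26), Mul(-1, Rational(8464, 9))) = Add(Rational(-53, 26), Rational(-8464, 9)) = Rational(-220541, 234)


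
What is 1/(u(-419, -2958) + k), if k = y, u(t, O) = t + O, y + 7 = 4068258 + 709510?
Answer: 1/4774384 ≈ 2.0945e-7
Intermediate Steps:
y = 4777761 (y = -7 + (4068258 + 709510) = -7 + 4777768 = 4777761)
u(t, O) = O + t
k = 4777761
1/(u(-419, -2958) + k) = 1/((-2958 - 419) + 4777761) = 1/(-3377 + 4777761) = 1/4774384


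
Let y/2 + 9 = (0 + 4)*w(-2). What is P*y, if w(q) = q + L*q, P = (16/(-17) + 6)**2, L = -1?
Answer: -133128/289 ≈ -460.65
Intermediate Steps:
P = 7396/289 (P = (16*(-1/17) + 6)**2 = (-16/17 + 6)**2 = (86/17)**2 = 7396/289 ≈ 25.592)
w(q) = 0 (w(q) = q - q = 0)
y = -18 (y = -18 + 2*((0 + 4)*0) = -18 + 2*(4*0) = -18 + 2*0 = -18 + 0 = -18)
P*y = (7396/289)*(-18) = -133128/289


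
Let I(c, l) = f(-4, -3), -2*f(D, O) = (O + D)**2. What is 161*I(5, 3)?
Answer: -7889/2 ≈ -3944.5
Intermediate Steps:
f(D, O) = -(D + O)**2/2 (f(D, O) = -(O + D)**2/2 = -(D + O)**2/2)
I(c, l) = -49/2 (I(c, l) = -(-4 - 3)**2/2 = -1/2*(-7)**2 = -1/2*49 = -49/2)
161*I(5, 3) = 161*(-49/2) = -7889/2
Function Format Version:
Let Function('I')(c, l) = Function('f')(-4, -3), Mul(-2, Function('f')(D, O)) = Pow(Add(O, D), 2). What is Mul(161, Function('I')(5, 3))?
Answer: Rational(-7889, 2) ≈ -3944.5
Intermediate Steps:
Function('f')(D, O) = Mul(Rational(-1, 2), Pow(Add(D, O), 2)) (Function('f')(D, O) = Mul(Rational(-1, 2), Pow(Add(O, D), 2)) = Mul(Rational(-1, 2), Pow(Add(D, O), 2)))
Function('I')(c, l) = Rational(-49, 2) (Function('I')(c, l) = Mul(Rational(-1, 2), Pow(Add(-4, -3), 2)) = Mul(Rational(-1, 2), Pow(-7, 2)) = Mul(Rational(-1, 2), 49) = Rational(-49, 2))
Mul(161, Function('I')(5, 3)) = Mul(161, Rational(-49, 2)) = Rational(-7889, 2)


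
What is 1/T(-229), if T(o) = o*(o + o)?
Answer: 1/104882 ≈ 9.5345e-6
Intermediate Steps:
T(o) = 2*o² (T(o) = o*(2*o) = 2*o²)
1/T(-229) = 1/(2*(-229)²) = 1/(2*52441) = 1/104882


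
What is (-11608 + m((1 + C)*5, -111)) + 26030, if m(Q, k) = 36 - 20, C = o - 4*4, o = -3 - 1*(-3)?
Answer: 14438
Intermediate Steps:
o = 0 (o = -3 + 3 = 0)
C = -16 (C = 0 - 4*4 = 0 - 16 = -16)
m(Q, k) = 16
(-11608 + m((1 + C)*5, -111)) + 26030 = (-11608 + 16) + 26030 = -11592 + 26030 = 14438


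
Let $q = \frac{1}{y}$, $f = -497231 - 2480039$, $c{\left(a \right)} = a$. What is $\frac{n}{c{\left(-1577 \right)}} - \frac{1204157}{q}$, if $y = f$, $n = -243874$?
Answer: $\frac{5653703506705904}{1577} \approx 3.5851 \cdot 10^{12}$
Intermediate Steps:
$f = -2977270$
$y = -2977270$
$q = - \frac{1}{2977270}$ ($q = \frac{1}{-2977270} = - \frac{1}{2977270} \approx -3.3588 \cdot 10^{-7}$)
$\frac{n}{c{\left(-1577 \right)}} - \frac{1204157}{q} = - \frac{243874}{-1577} - \frac{1204157}{- \frac{1}{2977270}} = \left(-243874\right) \left(- \frac{1}{1577}\right) - -3585100511390 = \frac{243874}{1577} + 3585100511390 = \frac{5653703506705904}{1577}$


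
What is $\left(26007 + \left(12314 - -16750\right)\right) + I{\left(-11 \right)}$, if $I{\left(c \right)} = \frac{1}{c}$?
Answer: $\frac{605780}{11} \approx 55071.0$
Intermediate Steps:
$\left(26007 + \left(12314 - -16750\right)\right) + I{\left(-11 \right)} = \left(26007 + \left(12314 - -16750\right)\right) + \frac{1}{-11} = \left(26007 + \left(12314 + 16750\right)\right) - \frac{1}{11} = \left(26007 + 29064\right) - \frac{1}{11} = 55071 - \frac{1}{11} = \frac{605780}{11}$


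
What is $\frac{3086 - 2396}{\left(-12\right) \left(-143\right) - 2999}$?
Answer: $- \frac{690}{1283} \approx -0.5378$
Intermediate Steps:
$\frac{3086 - 2396}{\left(-12\right) \left(-143\right) - 2999} = \frac{690}{1716 - 2999} = \frac{690}{-1283} = 690 \left(- \frac{1}{1283}\right) = - \frac{690}{1283}$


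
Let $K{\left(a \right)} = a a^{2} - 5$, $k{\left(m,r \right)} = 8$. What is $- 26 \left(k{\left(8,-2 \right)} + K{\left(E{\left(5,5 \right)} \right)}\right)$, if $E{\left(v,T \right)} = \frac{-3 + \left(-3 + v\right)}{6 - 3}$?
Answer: $- \frac{2080}{27} \approx -77.037$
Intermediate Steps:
$E{\left(v,T \right)} = -2 + \frac{v}{3}$ ($E{\left(v,T \right)} = \frac{-6 + v}{3} = \left(-6 + v\right) \frac{1}{3} = -2 + \frac{v}{3}$)
$K{\left(a \right)} = -5 + a^{3}$ ($K{\left(a \right)} = a^{3} - 5 = -5 + a^{3}$)
$- 26 \left(k{\left(8,-2 \right)} + K{\left(E{\left(5,5 \right)} \right)}\right) = - 26 \left(8 - \left(5 - \left(-2 + \frac{1}{3} \cdot 5\right)^{3}\right)\right) = - 26 \left(8 - \left(5 - \left(-2 + \frac{5}{3}\right)^{3}\right)\right) = - 26 \left(8 - \left(5 - \left(- \frac{1}{3}\right)^{3}\right)\right) = - 26 \left(8 - \frac{136}{27}\right) = \left(-26\right) \frac{80}{27} = - \frac{2080}{27}$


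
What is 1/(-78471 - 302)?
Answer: -1/78773 ≈ -1.2695e-5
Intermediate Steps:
1/(-78471 - 302) = 1/(-78773) = -1/78773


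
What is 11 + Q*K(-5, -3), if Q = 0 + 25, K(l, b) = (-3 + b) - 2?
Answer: -189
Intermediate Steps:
K(l, b) = -5 + b
Q = 25
11 + Q*K(-5, -3) = 11 + 25*(-5 - 3) = 11 + 25*(-8) = 11 - 200 = -189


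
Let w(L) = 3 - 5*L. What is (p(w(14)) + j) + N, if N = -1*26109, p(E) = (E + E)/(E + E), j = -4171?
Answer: -30279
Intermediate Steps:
p(E) = 1 (p(E) = (2*E)/((2*E)) = (2*E)*(1/(2*E)) = 1)
N = -26109
(p(w(14)) + j) + N = (1 - 4171) - 26109 = -4170 - 26109 = -30279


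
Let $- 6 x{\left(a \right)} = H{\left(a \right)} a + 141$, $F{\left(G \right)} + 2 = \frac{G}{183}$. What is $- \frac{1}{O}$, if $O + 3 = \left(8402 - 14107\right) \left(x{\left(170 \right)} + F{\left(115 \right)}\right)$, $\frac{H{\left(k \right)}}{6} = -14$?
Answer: $\frac{366}{4917579883} \approx 7.4427 \cdot 10^{-8}$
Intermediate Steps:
$H{\left(k \right)} = -84$ ($H{\left(k \right)} = 6 \left(-14\right) = -84$)
$F{\left(G \right)} = -2 + \frac{G}{183}$
$x{\left(a \right)} = - \frac{47}{2} + 14 a$ ($x{\left(a \right)} = - \frac{- 84 a + 141}{6} = - \frac{141 - 84 a}{6} = - \frac{47}{2} + 14 a$)
$O = - \frac{4917579883}{366}$ ($O = -3 + \left(8402 - 14107\right) \left(\left(- \frac{47}{2} + 14 \cdot 170\right) + \left(-2 + \frac{1}{183} \cdot 115\right)\right) = -3 - 5705 \left(\left(- \frac{47}{2} + 2380\right) + \left(-2 + \frac{115}{183}\right)\right) = -3 - 5705 \left(\frac{4713}{2} - \frac{251}{183}\right) = -3 - \frac{4917578785}{366} = - \frac{4917579883}{366} \approx -1.3436 \cdot 10^{7}$)
$- \frac{1}{O} = - \frac{1}{- \frac{4917579883}{366}} = \left(-1\right) \left(- \frac{366}{4917579883}\right) = \frac{366}{4917579883}$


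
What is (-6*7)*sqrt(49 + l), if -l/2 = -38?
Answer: -210*sqrt(5) ≈ -469.57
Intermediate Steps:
l = 76 (l = -2*(-38) = 76)
(-6*7)*sqrt(49 + l) = (-6*7)*sqrt(49 + 76) = -210*sqrt(5)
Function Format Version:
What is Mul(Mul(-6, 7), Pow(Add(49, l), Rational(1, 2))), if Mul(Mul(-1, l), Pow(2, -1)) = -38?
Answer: Mul(-210, Pow(5, Rational(1, 2))) ≈ -469.57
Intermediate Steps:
l = 76 (l = Mul(-2, -38) = 76)
Mul(Mul(-6, 7), Pow(Add(49, l), Rational(1, 2))) = Mul(Mul(-6, 7), Pow(Add(49, 76), Rational(1, 2))) = Mul(-42, Pow(125, Rational(1, 2))) = Mul(-42, Mul(5, Pow(5, Rational(1, 2)))) = Mul(-210, Pow(5, Rational(1, 2)))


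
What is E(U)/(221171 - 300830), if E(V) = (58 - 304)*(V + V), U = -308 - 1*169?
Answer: -492/167 ≈ -2.9461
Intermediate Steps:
U = -477 (U = -308 - 169 = -477)
E(V) = -492*V
E(U)/(221171 - 300830) = (-492*(-477))/(221171 - 300830) = 234684/(-79659) = 234684*(-1/79659) = -492/167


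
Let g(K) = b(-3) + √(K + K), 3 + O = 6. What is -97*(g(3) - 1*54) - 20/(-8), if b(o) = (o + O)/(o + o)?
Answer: 10481/2 - 97*√6 ≈ 5002.9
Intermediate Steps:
O = 3 (O = -3 + 6 = 3)
b(o) = (3 + o)/(2*o) (b(o) = (o + 3)/(o + o) = (3 + o)/((2*o)) = (3 + o)*(1/(2*o)) = (3 + o)/(2*o))
g(K) = √2*√K (g(K) = (½)*(3 - 3)/(-3) + √(K + K) = (½)*(-⅓)*0 + √(2*K) = 0 + √2*√K = √2*√K)
-97*(g(3) - 1*54) - 20/(-8) = -97*(√2*√3 - 1*54) - 20/(-8) = -97*(√6 - 54) - 20*(-⅛) = -97*(-54 + √6) + 5/2 = (5238 - 97*√6) + 5/2 = 10481/2 - 97*√6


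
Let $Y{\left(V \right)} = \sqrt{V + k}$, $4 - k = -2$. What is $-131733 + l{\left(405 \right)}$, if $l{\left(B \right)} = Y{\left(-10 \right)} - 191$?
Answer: $-131924 + 2 i \approx -1.3192 \cdot 10^{5} + 2.0 i$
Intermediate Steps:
$k = 6$ ($k = 4 - -2 = 4 + 2 = 6$)
$Y{\left(V \right)} = \sqrt{6 + V}$ ($Y{\left(V \right)} = \sqrt{V + 6} = \sqrt{6 + V}$)
$l{\left(B \right)} = -191 + 2 i$ ($l{\left(B \right)} = \sqrt{6 - 10} - 191 = \sqrt{-4} - 191 = 2 i - 191 = -191 + 2 i$)
$-131733 + l{\left(405 \right)} = -131733 - \left(191 - 2 i\right) = -131924 + 2 i$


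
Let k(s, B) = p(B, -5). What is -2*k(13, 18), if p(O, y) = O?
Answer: -36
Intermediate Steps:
k(s, B) = B
-2*k(13, 18) = -2*18 = -36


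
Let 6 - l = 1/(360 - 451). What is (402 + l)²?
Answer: 1378562641/8281 ≈ 1.6647e+5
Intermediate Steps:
l = 547/91 (l = 6 - 1/(360 - 451) = 6 - 1/(-91) = 6 - 1*(-1/91) = 6 + 1/91 = 547/91 ≈ 6.0110)
(402 + l)² = (402 + 547/91)² = (37129/91)² = 1378562641/8281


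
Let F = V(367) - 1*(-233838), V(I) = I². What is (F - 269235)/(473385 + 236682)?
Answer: 99292/710067 ≈ 0.13983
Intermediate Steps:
F = 368527 (F = 367² - 1*(-233838) = 134689 + 233838 = 368527)
(F - 269235)/(473385 + 236682) = (368527 - 269235)/(473385 + 236682) = 99292/710067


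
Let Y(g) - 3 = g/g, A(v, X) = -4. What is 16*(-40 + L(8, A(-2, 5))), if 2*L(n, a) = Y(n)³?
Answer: -128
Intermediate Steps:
Y(g) = 4 (Y(g) = 3 + g/g = 3 + 1 = 4)
L(n, a) = 32 (L(n, a) = (½)*4³ = (½)*64 = 32)
16*(-40 + L(8, A(-2, 5))) = 16*(-40 + 32) = 16*(-8) = -128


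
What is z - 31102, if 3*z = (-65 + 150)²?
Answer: -86081/3 ≈ -28694.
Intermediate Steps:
z = 7225/3 (z = (-65 + 150)²/3 = (⅓)*85² = (⅓)*7225 = 7225/3 ≈ 2408.3)
z - 31102 = 7225/3 - 31102 = -86081/3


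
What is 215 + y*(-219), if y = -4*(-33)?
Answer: -28693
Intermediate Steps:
y = 132
215 + y*(-219) = 215 + 132*(-219) = 215 - 28908 = -28693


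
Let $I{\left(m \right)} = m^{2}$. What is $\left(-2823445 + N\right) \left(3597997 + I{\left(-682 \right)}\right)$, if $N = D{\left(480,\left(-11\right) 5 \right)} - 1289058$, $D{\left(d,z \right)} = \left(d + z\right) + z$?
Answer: $-16708093947093$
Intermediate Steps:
$D{\left(d,z \right)} = d + 2 z$
$N = -1288688$ ($N = \left(480 + 2 \left(\left(-11\right) 5\right)\right) - 1289058 = \left(480 + 2 \left(-55\right)\right) - 1289058 = \left(480 - 110\right) - 1289058 = 370 - 1289058 = -1288688$)
$\left(-2823445 + N\right) \left(3597997 + I{\left(-682 \right)}\right) = \left(-2823445 - 1288688\right) \left(3597997 + \left(-682\right)^{2}\right) = - 4112133 \left(3597997 + 465124\right) = \left(-4112133\right) 4063121 = -16708093947093$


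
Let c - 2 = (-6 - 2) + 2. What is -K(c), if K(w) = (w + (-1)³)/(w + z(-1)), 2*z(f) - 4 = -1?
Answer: -2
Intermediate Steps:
z(f) = 3/2 (z(f) = 2 + (½)*(-1) = 2 - ½ = 3/2)
c = -4 (c = 2 + ((-6 - 2) + 2) = 2 + (-8 + 2) = 2 - 6 = -4)
K(w) = (-1 + w)/(3/2 + w) (K(w) = (w + (-1)³)/(w + 3/2) = (w - 1)/(3/2 + w) = (-1 + w)/(3/2 + w))
-K(c) = -2*(-1 - 4)/(3 + 2*(-4)) = -2*(-5)/(3 - 8) = -2*(-5)/(-5) = -2*(-1)*(-5)/5 = -1*2 = -2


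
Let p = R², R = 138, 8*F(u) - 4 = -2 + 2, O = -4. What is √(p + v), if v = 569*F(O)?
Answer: √77314/2 ≈ 139.03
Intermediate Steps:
F(u) = ½ (F(u) = ½ + (-2 + 2)/8 = ½ + (⅛)*0 = ½ + 0 = ½)
p = 19044 (p = 138² = 19044)
v = 569/2 (v = 569*(½) = 569/2 ≈ 284.50)
√(p + v) = √(19044 + 569/2) = √(38657/2) = √77314/2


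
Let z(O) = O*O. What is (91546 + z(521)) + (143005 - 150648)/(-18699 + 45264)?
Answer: 9642742012/26565 ≈ 3.6299e+5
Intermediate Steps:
z(O) = O**2
(91546 + z(521)) + (143005 - 150648)/(-18699 + 45264) = (91546 + 521**2) + (143005 - 150648)/(-18699 + 45264) = (91546 + 271441) - 7643/26565 = 362987 - 7643*1/26565 = 362987 - 7643/26565 = 9642742012/26565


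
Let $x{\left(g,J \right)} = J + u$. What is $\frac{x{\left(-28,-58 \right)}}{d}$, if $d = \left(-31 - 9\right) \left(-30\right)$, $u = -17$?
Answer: $- \frac{1}{16} \approx -0.0625$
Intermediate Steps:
$x{\left(g,J \right)} = -17 + J$ ($x{\left(g,J \right)} = J - 17 = -17 + J$)
$d = 1200$ ($d = \left(-40\right) \left(-30\right) = 1200$)
$\frac{x{\left(-28,-58 \right)}}{d} = \frac{-17 - 58}{1200} = \left(-75\right) \frac{1}{1200} = - \frac{1}{16}$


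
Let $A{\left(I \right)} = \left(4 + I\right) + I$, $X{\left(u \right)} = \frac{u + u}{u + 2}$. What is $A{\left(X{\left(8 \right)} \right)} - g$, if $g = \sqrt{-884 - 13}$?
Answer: $\frac{36}{5} - i \sqrt{897} \approx 7.2 - 29.95 i$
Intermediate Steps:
$X{\left(u \right)} = \frac{2 u}{2 + u}$
$A{\left(I \right)} = 4 + 2 I$
$g = i \sqrt{897}$ ($g = \sqrt{-897} = i \sqrt{897} \approx 29.95 i$)
$A{\left(X{\left(8 \right)} \right)} - g = \left(4 + 2 \cdot 2 \cdot 8 \frac{1}{2 + 8}\right) - i \sqrt{897} = \left(4 + 2 \cdot 2 \cdot 8 \cdot \frac{1}{10}\right) - i \sqrt{897} = \left(4 + 2 \cdot \frac{8}{5}\right) - i \sqrt{897} = \left(4 + \frac{16}{5}\right) - i \sqrt{897} = \frac{36}{5} - i \sqrt{897}$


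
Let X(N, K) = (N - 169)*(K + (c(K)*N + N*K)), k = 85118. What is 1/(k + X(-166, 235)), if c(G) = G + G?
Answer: 1/39211443 ≈ 2.5503e-8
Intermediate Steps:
c(G) = 2*G
X(N, K) = (-169 + N)*(K + 3*K*N) (X(N, K) = (N - 169)*(K + ((2*K)*N + N*K)) = (-169 + N)*(K + (2*K*N + K*N)) = (-169 + N)*(K + 3*K*N))
1/(k + X(-166, 235)) = 1/(85118 + 235*(-169 - 506*(-166) + 3*(-166)²)) = 1/(85118 + 235*(-169 + 83996 + 3*27556)) = 1/(85118 + 235*(-169 + 83996 + 82668)) = 1/(85118 + 235*166495) = 1/(85118 + 39126325) = 1/39211443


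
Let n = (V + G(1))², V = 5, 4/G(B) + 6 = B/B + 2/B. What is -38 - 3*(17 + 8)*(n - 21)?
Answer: 1586/3 ≈ 528.67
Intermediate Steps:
G(B) = 4/(-5 + 2/B) (G(B) = 4/(-6 + (B/B + 2/B)) = 4/(-6 + (1 + 2/B)) = 4/(-5 + 2/B))
n = 121/9 (n = (5 - 4*1/(-2 + 5*1))² = (5 - 4*1/(-2 + 5))² = (5 - 4*1/3)² = (5 - 4*1*⅓)² = (5 - 4/3)² = (11/3)² = 121/9 ≈ 13.444)
-38 - 3*(17 + 8)*(n - 21) = -38 - 3*(17 + 8)*(121/9 - 21) = -38 - 75*(-68)/9 = -38 - 3*(-1700/9) = -38 + 1700/3 = 1586/3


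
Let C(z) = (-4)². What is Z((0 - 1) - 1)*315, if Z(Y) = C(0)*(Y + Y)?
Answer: -20160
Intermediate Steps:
C(z) = 16
Z(Y) = 32*Y (Z(Y) = 16*(Y + Y) = 16*(2*Y) = 32*Y)
Z((0 - 1) - 1)*315 = (32*((0 - 1) - 1))*315 = (32*(-1 - 1))*315 = (32*(-2))*315 = -64*315 = -20160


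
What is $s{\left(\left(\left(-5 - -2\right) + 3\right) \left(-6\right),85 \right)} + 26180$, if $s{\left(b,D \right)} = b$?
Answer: $26180$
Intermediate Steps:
$s{\left(\left(\left(-5 - -2\right) + 3\right) \left(-6\right),85 \right)} + 26180 = \left(\left(-5 - -2\right) + 3\right) \left(-6\right) + 26180 = \left(\left(-5 + 2\right) + 3\right) \left(-6\right) + 26180 = \left(-3 + 3\right) \left(-6\right) + 26180 = 0 \left(-6\right) + 26180 = 0 + 26180 = 26180$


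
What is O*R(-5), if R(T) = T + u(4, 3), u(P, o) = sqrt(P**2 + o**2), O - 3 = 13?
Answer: 0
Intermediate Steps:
O = 16 (O = 3 + 13 = 16)
R(T) = 5 + T (R(T) = T + sqrt(4**2 + 3**2) = T + sqrt(16 + 9) = T + sqrt(25) = T + 5 = 5 + T)
O*R(-5) = 16*(5 - 5) = 16*0 = 0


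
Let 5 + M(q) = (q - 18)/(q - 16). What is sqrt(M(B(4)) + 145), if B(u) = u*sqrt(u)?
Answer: sqrt(565)/2 ≈ 11.885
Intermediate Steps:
B(u) = u**(3/2)
M(q) = -5 + (-18 + q)/(-16 + q) (M(q) = -5 + (q - 18)/(q - 16) = -5 + (-18 + q)/(-16 + q))
sqrt(M(B(4)) + 145) = sqrt(2*(31 - 2*4**(3/2))/(-16 + 4**(3/2)) + 145) = sqrt(2*(31 - 2*8)/(-16 + 8) + 145) = sqrt(2*(31 - 16)/(-8) + 145) = sqrt(2*(-1/8)*15 + 145) = sqrt(-15/4 + 145) = sqrt(565/4) = sqrt(565)/2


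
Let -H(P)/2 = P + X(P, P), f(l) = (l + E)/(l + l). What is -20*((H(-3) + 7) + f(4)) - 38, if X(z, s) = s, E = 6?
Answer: -443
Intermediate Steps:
f(l) = (6 + l)/(2*l) (f(l) = (l + 6)/(l + l) = (6 + l)/((2*l)) = (6 + l)*(1/(2*l)) = (6 + l)/(2*l))
H(P) = -4*P (H(P) = -2*(P + P) = -4*P)
-20*((H(-3) + 7) + f(4)) - 38 = -20*((-4*(-3) + 7) + (1/2)*(6 + 4)/4) - 38 = -20*((12 + 7) + (1/2)*(1/4)*10) - 38 = -20*(19 + 5/4) - 38 = -20*81/4 - 38 = -405 - 38 = -443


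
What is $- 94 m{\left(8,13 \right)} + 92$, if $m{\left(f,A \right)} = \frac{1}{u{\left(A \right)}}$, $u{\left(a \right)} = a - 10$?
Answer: $\frac{182}{3} \approx 60.667$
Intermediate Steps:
$u{\left(a \right)} = -10 + a$ ($u{\left(a \right)} = a - 10 = -10 + a$)
$m{\left(f,A \right)} = \frac{1}{-10 + A}$
$- 94 m{\left(8,13 \right)} + 92 = - \frac{94}{-10 + 13} + 92 = - \frac{94}{3} + 92 = \frac{182}{3}$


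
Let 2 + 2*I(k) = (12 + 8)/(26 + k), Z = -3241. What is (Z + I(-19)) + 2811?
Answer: -3007/7 ≈ -429.57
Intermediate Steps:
I(k) = -1 + 10/(26 + k) (I(k) = -1 + ((12 + 8)/(26 + k))/2 = -1 + (20/(26 + k))/2 = -1 + 10/(26 + k))
(Z + I(-19)) + 2811 = (-3241 + (-16 - 1*(-19))/(26 - 19)) + 2811 = (-3241 + (-16 + 19)/7) + 2811 = (-3241 + (⅐)*3) + 2811 = (-3241 + 3/7) + 2811 = -22684/7 + 2811 = -3007/7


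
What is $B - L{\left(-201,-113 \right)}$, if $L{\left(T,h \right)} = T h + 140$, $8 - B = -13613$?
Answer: $-9232$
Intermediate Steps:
$B = 13621$ ($B = 8 - -13613 = 8 + 13613 = 13621$)
$L{\left(T,h \right)} = 140 + T h$
$B - L{\left(-201,-113 \right)} = 13621 - \left(140 - -22713\right) = 13621 - \left(140 + 22713\right) = 13621 - 22853 = -9232$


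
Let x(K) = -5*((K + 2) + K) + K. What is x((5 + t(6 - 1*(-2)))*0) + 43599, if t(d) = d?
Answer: 43589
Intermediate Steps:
x(K) = -10 - 9*K (x(K) = -5*((2 + K) + K) + K = -5*(2 + 2*K) + K = (-10 - 10*K) + K = -10 - 9*K)
x((5 + t(6 - 1*(-2)))*0) + 43599 = (-10 - 9*(5 + (6 - 1*(-2)))*0) + 43599 = (-10 - 9*(5 + (6 + 2))*0) + 43599 = (-10 - 9*(5 + 8)*0) + 43599 = (-10 - 117*0) + 43599 = (-10 - 9*0) + 43599 = (-10 + 0) + 43599 = -10 + 43599 = 43589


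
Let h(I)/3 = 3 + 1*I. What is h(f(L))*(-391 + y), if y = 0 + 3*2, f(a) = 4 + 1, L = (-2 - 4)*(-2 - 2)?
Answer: -9240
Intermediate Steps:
L = 24 (L = -6*(-4) = 24)
f(a) = 5
h(I) = 9 + 3*I (h(I) = 3*(3 + 1*I) = 3*(3 + I) = 9 + 3*I)
y = 6 (y = 0 + 6 = 6)
h(f(L))*(-391 + y) = (9 + 3*5)*(-391 + 6) = (9 + 15)*(-385) = 24*(-385) = -9240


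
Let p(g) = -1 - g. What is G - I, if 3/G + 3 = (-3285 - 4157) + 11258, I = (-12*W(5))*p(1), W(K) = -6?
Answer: 183025/1271 ≈ 144.00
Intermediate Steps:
I = -144 (I = (-12*(-6))*(-1 - 1*1) = 72*(-1 - 1) = 72*(-2) = -144)
G = 1/1271 (G = 3/(-3 + ((-3285 - 4157) + 11258)) = 3/(-3 + (-7442 + 11258)) = 3/(-3 + 3816) = 3/3813 = 3*(1/3813) = 1/1271 ≈ 0.00078678)
G - I = 1/1271 - 1*(-144) = 1/1271 + 144 = 183025/1271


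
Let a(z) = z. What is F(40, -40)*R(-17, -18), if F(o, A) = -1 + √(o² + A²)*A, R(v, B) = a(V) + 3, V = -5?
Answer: 2 + 3200*√2 ≈ 4527.5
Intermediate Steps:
R(v, B) = -2 (R(v, B) = -5 + 3 = -2)
F(o, A) = -1 + A*√(A² + o²) (F(o, A) = -1 + √(A² + o²)*A = -1 + A*√(A² + o²))
F(40, -40)*R(-17, -18) = (-1 - 40*√((-40)² + 40²))*(-2) = (-1 - 40*√(1600 + 1600))*(-2) = (-1 - 1600*√2)*(-2) = 2 + 3200*√2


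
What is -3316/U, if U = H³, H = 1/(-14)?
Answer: 9099104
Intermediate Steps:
H = -1/14 ≈ -0.071429
U = -1/2744 (U = (-1/14)³ = -1/2744 ≈ -0.00036443)
-3316/U = -3316/(-1/2744) = -3316*(-2744) = 9099104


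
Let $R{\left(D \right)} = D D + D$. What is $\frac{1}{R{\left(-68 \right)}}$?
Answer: $\frac{1}{4556} \approx 0.00021949$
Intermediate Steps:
$R{\left(D \right)} = D + D^{2}$ ($R{\left(D \right)} = D^{2} + D = D + D^{2}$)
$\frac{1}{R{\left(-68 \right)}} = \frac{1}{\left(-68\right) \left(1 - 68\right)} = \frac{1}{\left(-68\right) \left(-67\right)} = \frac{1}{4556}$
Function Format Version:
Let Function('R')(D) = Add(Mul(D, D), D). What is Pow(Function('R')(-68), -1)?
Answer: Rational(1, 4556) ≈ 0.00021949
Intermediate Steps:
Function('R')(D) = Add(D, Pow(D, 2)) (Function('R')(D) = Add(Pow(D, 2), D) = Add(D, Pow(D, 2)))
Pow(Function('R')(-68), -1) = Pow(Mul(-68, Add(1, -68)), -1) = Pow(Mul(-68, -67), -1) = Pow(4556, -1) = Rational(1, 4556)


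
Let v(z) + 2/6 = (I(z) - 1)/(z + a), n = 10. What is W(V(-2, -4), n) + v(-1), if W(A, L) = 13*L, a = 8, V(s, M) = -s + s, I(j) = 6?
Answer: 2738/21 ≈ 130.38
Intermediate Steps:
V(s, M) = 0
v(z) = -1/3 + 5/(8 + z) (v(z) = -1/3 + (6 - 1)/(z + 8) = -1/3 + 5/(8 + z))
W(V(-2, -4), n) + v(-1) = 13*10 + (7 - 1*(-1))/(3*(8 - 1)) = 130 + (1/3)*(7 + 1)/7 = 130 + (1/3)*(1/7)*8 = 130 + 8/21 = 2738/21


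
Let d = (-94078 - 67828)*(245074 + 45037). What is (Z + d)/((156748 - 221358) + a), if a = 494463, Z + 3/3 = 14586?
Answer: -46970696981/429853 ≈ -1.0927e+5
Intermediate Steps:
Z = 14585 (Z = -1 + 14586 = 14585)
d = -46970711566 (d = -161906*290111 = -46970711566)
(Z + d)/((156748 - 221358) + a) = (14585 - 46970711566)/((156748 - 221358) + 494463) = -46970696981/(-64610 + 494463) = -46970696981/429853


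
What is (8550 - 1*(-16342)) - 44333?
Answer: -19441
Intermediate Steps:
(8550 - 1*(-16342)) - 44333 = (8550 + 16342) - 44333 = 24892 - 44333 = -19441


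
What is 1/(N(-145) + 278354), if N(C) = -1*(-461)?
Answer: 1/278815 ≈ 3.5866e-6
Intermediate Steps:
N(C) = 461
1/(N(-145) + 278354) = 1/(461 + 278354) = 1/278815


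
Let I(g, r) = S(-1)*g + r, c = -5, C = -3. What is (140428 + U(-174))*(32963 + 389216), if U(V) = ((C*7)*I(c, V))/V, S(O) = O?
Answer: 3438074213739/58 ≈ 5.9277e+10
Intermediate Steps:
I(g, r) = r - g (I(g, r) = -g + r = r - g)
U(V) = (-105 - 21*V)/V (U(V) = ((-3*7)*(V - 1*(-5)))/V = (-21*(V + 5))/V = (-21*(5 + V))/V = (-105 - 21*V)/V)
(140428 + U(-174))*(32963 + 389216) = (140428 + (-21 - 105/(-174)))*(32963 + 389216) = (140428 + (-21 - 105*(-1/174)))*422179 = (140428 + (-21 + 35/58))*422179 = (140428 - 1183/58)*422179 = (8143641/58)*422179 = 3438074213739/58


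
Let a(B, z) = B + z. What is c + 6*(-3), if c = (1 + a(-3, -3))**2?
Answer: 7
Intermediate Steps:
c = 25 (c = (1 + (-3 - 3))**2 = (1 - 6)**2 = (-5)**2 = 25)
c + 6*(-3) = 25 + 6*(-3) = 25 - 18 = 7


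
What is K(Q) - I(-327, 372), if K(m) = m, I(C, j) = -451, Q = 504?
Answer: 955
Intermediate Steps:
K(Q) - I(-327, 372) = 504 - 1*(-451) = 504 + 451 = 955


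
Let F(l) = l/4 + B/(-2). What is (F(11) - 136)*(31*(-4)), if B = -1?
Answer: 16461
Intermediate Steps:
F(l) = ½ + l/4 (F(l) = l/4 - 1/(-2) = l*(¼) - 1*(-½) = l/4 + ½ = ½ + l/4)
(F(11) - 136)*(31*(-4)) = ((½ + (¼)*11) - 136)*(31*(-4)) = ((½ + 11/4) - 136)*(-124) = (13/4 - 136)*(-124) = -531/4*(-124) = 16461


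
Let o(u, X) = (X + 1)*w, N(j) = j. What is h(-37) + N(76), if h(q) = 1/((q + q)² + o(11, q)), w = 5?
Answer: 402497/5296 ≈ 76.000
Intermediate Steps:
o(u, X) = 5 + 5*X (o(u, X) = (X + 1)*5 = (1 + X)*5 = 5 + 5*X)
h(q) = 1/(5 + 4*q² + 5*q) (h(q) = 1/((q + q)² + (5 + 5*q)) = 1/((2*q)² + (5 + 5*q)) = 1/(4*q² + (5 + 5*q)) = 1/(5 + 4*q² + 5*q))
h(-37) + N(76) = 1/(5 + 4*(-37)² + 5*(-37)) + 76 = 1/(5 + 4*1369 - 185) + 76 = 1/(5 + 5476 - 185) + 76 = 1/5296 + 76 = 402497/5296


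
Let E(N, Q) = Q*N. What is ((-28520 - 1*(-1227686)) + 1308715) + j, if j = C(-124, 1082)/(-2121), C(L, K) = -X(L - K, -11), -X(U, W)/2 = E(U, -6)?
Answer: 1773067043/707 ≈ 2.5079e+6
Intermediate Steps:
E(N, Q) = N*Q
X(U, W) = 12*U (X(U, W) = -2*U*(-6) = -(-12)*U = 12*U)
C(L, K) = -12*L + 12*K (C(L, K) = -12*(L - K) = -(-12*K + 12*L) = -12*L + 12*K)
j = -4824/707 (j = (-12*(-124) + 12*1082)/(-2121) = (1488 + 12984)*(-1/2121) = 14472*(-1/2121) = -4824/707 ≈ -6.8232)
((-28520 - 1*(-1227686)) + 1308715) + j = ((-28520 - 1*(-1227686)) + 1308715) - 4824/707 = ((-28520 + 1227686) + 1308715) - 4824/707 = (1199166 + 1308715) - 4824/707 = 2507881 - 4824/707 = 1773067043/707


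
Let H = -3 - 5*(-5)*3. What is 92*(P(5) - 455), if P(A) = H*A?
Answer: -8740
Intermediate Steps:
H = 72 (H = -3 + 25*3 = -3 + 75 = 72)
P(A) = 72*A
92*(P(5) - 455) = 92*(72*5 - 455) = 92*(360 - 455) = 92*(-95) = -8740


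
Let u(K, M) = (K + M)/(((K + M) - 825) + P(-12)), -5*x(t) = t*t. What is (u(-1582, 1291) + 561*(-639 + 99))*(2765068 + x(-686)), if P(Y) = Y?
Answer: -190147086999649/235 ≈ -8.0914e+11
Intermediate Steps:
x(t) = -t**2/5 (x(t) = -t*t/5 = -t**2/5)
u(K, M) = (K + M)/(-837 + K + M) (u(K, M) = (K + M)/(((K + M) - 825) - 12) = (K + M)/((-825 + K + M) - 12) = (K + M)/(-837 + K + M))
(u(-1582, 1291) + 561*(-639 + 99))*(2765068 + x(-686)) = ((-1582 + 1291)/(-837 - 1582 + 1291) + 561*(-639 + 99))*(2765068 - 1/5*(-686)**2) = (-291/(-1128) + 561*(-540))*(2765068 - 1/5*470596) = (-1/1128*(-291) - 302940)*(2765068 - 470596/5) = (97/376 - 302940)*(13354744/5) = -113905343/376*13354744/5 = -190147086999649/235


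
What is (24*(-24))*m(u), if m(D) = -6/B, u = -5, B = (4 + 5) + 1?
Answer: 1728/5 ≈ 345.60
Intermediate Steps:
B = 10 (B = 9 + 1 = 10)
m(D) = -⅗ (m(D) = -6/10 = -6*⅒ = -⅗)
(24*(-24))*m(u) = (24*(-24))*(-⅗) = -576*(-⅗) = 1728/5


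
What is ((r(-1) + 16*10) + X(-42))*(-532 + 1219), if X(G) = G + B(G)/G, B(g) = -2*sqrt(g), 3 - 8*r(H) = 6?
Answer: 646467/8 + 229*I*sqrt(42)/7 ≈ 80808.0 + 212.01*I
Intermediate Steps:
r(H) = -3/8 (r(H) = 3/8 - 1/8*6 = 3/8 - 3/4 = -3/8)
X(G) = G - 2/sqrt(G) (X(G) = G + (-2*sqrt(G))/G = G - 2/sqrt(G))
((r(-1) + 16*10) + X(-42))*(-532 + 1219) = ((-3/8 + 16*10) + (-42 - (-1)*I*sqrt(42)/21))*(-532 + 1219) = ((-3/8 + 160) + (-42 - (-1)*I*sqrt(42)/21))*687 = (1277/8 + (-42 + I*sqrt(42)/21))*687 = (941/8 + I*sqrt(42)/21)*687 = 646467/8 + 229*I*sqrt(42)/7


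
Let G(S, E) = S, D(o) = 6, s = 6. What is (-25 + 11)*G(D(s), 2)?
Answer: -84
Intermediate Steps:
(-25 + 11)*G(D(s), 2) = (-25 + 11)*6 = -14*6 = -84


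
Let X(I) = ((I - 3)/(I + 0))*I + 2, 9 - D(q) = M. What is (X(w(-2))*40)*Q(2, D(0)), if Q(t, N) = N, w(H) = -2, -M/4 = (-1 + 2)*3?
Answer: -2520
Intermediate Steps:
M = -12 (M = -4*(-1 + 2)*3 = -4*3 = -12)
D(q) = 21 (D(q) = 9 - 1*(-12) = 9 + 12 = 21)
X(I) = -1 + I (X(I) = ((-3 + I)/I)*I + 2 = (-3 + I) + 2 = -1 + I)
(X(w(-2))*40)*Q(2, D(0)) = ((-1 - 2)*40)*21 = -3*40*21 = -120*21 = -2520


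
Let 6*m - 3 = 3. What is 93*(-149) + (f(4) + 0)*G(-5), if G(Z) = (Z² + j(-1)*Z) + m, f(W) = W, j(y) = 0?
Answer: -13753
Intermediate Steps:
m = 1 (m = ½ + (⅙)*3 = ½ + ½ = 1)
G(Z) = 1 + Z² (G(Z) = (Z² + 0*Z) + 1 = (Z² + 0) + 1 = Z² + 1 = 1 + Z²)
93*(-149) + (f(4) + 0)*G(-5) = 93*(-149) + (4 + 0)*(1 + (-5)²) = -13857 + 4*(1 + 25) = -13857 + 4*26 = -13857 + 104 = -13753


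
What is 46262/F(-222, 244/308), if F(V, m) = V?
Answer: -23131/111 ≈ -208.39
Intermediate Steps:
46262/F(-222, 244/308) = 46262/(-222) = 46262*(-1/222) = -23131/111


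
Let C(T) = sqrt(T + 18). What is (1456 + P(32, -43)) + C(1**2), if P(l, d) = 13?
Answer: 1469 + sqrt(19) ≈ 1473.4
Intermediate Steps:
C(T) = sqrt(18 + T)
(1456 + P(32, -43)) + C(1**2) = (1456 + 13) + sqrt(18 + 1**2) = 1469 + sqrt(18 + 1) = 1469 + sqrt(19)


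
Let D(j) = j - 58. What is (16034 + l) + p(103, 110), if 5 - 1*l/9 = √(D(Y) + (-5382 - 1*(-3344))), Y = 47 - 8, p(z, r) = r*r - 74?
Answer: 28105 - 99*I*√17 ≈ 28105.0 - 408.19*I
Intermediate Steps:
p(z, r) = -74 + r² (p(z, r) = r² - 74 = -74 + r²)
Y = 39
D(j) = -58 + j
l = 45 - 99*I*√17 (l = 45 - 9*√((-58 + 39) + (-5382 - 1*(-3344))) = 45 - 9*√(-19 + (-5382 + 3344)) = 45 - 9*√(-19 - 2038) = 45 - 99*I*√17 ≈ 45.0 - 408.19*I)
(16034 + l) + p(103, 110) = (16034 + (45 - 99*I*√17)) + (-74 + 110²) = (16079 - 99*I*√17) + (-74 + 12100) = (16079 - 99*I*√17) + 12026 = 28105 - 99*I*√17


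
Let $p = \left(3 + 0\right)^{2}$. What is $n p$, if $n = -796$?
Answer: $-7164$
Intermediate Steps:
$p = 9$ ($p = 3^{2} = 9$)
$n p = \left(-796\right) 9 = -7164$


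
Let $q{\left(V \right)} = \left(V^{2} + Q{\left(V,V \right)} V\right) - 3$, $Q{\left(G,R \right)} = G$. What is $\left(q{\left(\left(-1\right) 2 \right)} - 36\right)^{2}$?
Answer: $961$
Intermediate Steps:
$q{\left(V \right)} = -3 + 2 V^{2}$ ($q{\left(V \right)} = \left(V^{2} + V V\right) - 3 = \left(V^{2} + V^{2}\right) - 3 = 2 V^{2} - 3 = -3 + 2 V^{2}$)
$\left(q{\left(\left(-1\right) 2 \right)} - 36\right)^{2} = \left(\left(-3 + 2 \left(\left(-1\right) 2\right)^{2}\right) - 36\right)^{2} = \left(\left(-3 + 2 \left(-2\right)^{2}\right) - 36\right)^{2} = \left(\left(-3 + 2 \cdot 4\right) - 36\right)^{2} = \left(\left(-3 + 8\right) - 36\right)^{2} = \left(5 - 36\right)^{2} = \left(-31\right)^{2} = 961$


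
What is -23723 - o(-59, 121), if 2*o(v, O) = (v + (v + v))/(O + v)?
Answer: -2941475/124 ≈ -23722.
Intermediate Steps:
o(v, O) = 3*v/(2*(O + v)) (o(v, O) = ((v + (v + v))/(O + v))/2 = ((v + 2*v)/(O + v))/2 = ((3*v)/(O + v))/2 = (3*v/(O + v))/2 = 3*v/(2*(O + v)))
-23723 - o(-59, 121) = -23723 - 3*(-59)/(2*(121 - 59)) = -23723 - 3*(-59)/(2*62) = -23723 - 1*(-177/124) = -23723 + 177/124 = -2941475/124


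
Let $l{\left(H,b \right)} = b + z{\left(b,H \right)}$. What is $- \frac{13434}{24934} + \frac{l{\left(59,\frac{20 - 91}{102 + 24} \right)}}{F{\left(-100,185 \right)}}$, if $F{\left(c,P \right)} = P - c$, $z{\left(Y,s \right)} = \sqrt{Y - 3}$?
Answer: $- \frac{34584661}{63955710} + \frac{i \sqrt{6286}}{11970} \approx -0.54076 + 0.0066236 i$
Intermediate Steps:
$z{\left(Y,s \right)} = \sqrt{-3 + Y}$
$l{\left(H,b \right)} = b + \sqrt{-3 + b}$
$- \frac{13434}{24934} + \frac{l{\left(59,\frac{20 - 91}{102 + 24} \right)}}{F{\left(-100,185 \right)}} = - \frac{13434}{24934} + \frac{\frac{20 - 91}{102 + 24} + \sqrt{-3 + \frac{20 - 91}{102 + 24}}}{185 - -100} = \left(-13434\right) \frac{1}{24934} + \frac{- \frac{71}{126} + \sqrt{-3 - \frac{71}{126}}}{185 + 100} = - \frac{6717}{12467} + \frac{\left(-71\right) \frac{1}{126} + \sqrt{-3 - \frac{71}{126}}}{285} = - \frac{6717}{12467} + \left(- \frac{71}{126} + \sqrt{-3 - \frac{71}{126}}\right) \frac{1}{285} = - \frac{6717}{12467} + \left(- \frac{71}{126} + \sqrt{- \frac{449}{126}}\right) \frac{1}{285} = - \frac{6717}{12467} + \left(- \frac{71}{126} + \frac{i \sqrt{6286}}{42}\right) \frac{1}{285} = - \frac{6717}{12467} - \left(\frac{71}{35910} - \frac{i \sqrt{6286}}{11970}\right) = - \frac{34584661}{63955710} + \frac{i \sqrt{6286}}{11970}$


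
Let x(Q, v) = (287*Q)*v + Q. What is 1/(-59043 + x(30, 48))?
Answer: 1/354267 ≈ 2.8227e-6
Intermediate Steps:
x(Q, v) = Q + 287*Q*v (x(Q, v) = 287*Q*v + Q = Q + 287*Q*v)
1/(-59043 + x(30, 48)) = 1/(-59043 + 30*(1 + 287*48)) = 1/(-59043 + 30*(1 + 13776)) = 1/(-59043 + 30*13777) = 1/(-59043 + 413310) = 1/354267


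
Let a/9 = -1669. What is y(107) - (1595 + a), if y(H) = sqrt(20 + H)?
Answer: 13426 + sqrt(127) ≈ 13437.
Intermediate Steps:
a = -15021 (a = 9*(-1669) = -15021)
y(107) - (1595 + a) = sqrt(20 + 107) - (1595 - 15021) = sqrt(127) - 1*(-13426) = sqrt(127) + 13426 = 13426 + sqrt(127)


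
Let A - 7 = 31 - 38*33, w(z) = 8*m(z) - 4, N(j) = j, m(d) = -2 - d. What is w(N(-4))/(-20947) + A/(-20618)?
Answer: 12612068/215942623 ≈ 0.058405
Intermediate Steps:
w(z) = -20 - 8*z (w(z) = 8*(-2 - z) - 4 = (-16 - 8*z) - 4 = -20 - 8*z)
A = -1216 (A = 7 + (31 - 38*33) = 7 + (31 - 1254) = 7 - 1223 = -1216)
w(N(-4))/(-20947) + A/(-20618) = (-20 - 8*(-4))/(-20947) - 1216/(-20618) = (-20 + 32)*(-1/20947) - 1216*(-1/20618) = 12*(-1/20947) + 608/10309 = -12/20947 + 608/10309 = 12612068/215942623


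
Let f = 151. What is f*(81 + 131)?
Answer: 32012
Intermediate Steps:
f*(81 + 131) = 151*(81 + 131) = 151*212 = 32012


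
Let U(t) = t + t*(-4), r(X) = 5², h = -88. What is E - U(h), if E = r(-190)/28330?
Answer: -1495819/5666 ≈ -264.00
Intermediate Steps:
r(X) = 25
U(t) = -3*t (U(t) = t - 4*t = -3*t)
E = 5/5666 (E = 25/28330 = 25*(1/28330) = 5/5666 ≈ 0.00088246)
E - U(h) = 5/5666 - (-3)*(-88) = 5/5666 - 1*264 = 5/5666 - 264 = -1495819/5666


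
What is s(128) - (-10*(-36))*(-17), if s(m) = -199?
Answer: 5921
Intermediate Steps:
s(128) - (-10*(-36))*(-17) = -199 - (-10*(-36))*(-17) = -199 - 360*(-17) = -199 - 1*(-6120) = -199 + 6120 = 5921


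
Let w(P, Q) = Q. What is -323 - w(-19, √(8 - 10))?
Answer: -323 - I*√2 ≈ -323.0 - 1.4142*I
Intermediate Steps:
-323 - w(-19, √(8 - 10)) = -323 - √(8 - 10) = -323 - √(-2) = -323 - I*√2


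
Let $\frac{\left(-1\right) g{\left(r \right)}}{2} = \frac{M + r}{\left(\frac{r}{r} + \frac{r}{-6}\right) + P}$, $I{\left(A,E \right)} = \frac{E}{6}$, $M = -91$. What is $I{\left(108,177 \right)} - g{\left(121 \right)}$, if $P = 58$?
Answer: $\frac{14467}{466} \approx 31.045$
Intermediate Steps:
$I{\left(A,E \right)} = \frac{E}{6}$ ($I{\left(A,E \right)} = E \frac{1}{6} = \frac{E}{6}$)
$g{\left(r \right)} = - \frac{2 \left(-91 + r\right)}{59 - \frac{r}{6}}$ ($g{\left(r \right)} = - 2 \frac{-91 + r}{\left(\frac{r}{r} + \frac{r}{-6}\right) + 58} = - 2 \frac{-91 + r}{\left(1 + r \left(- \frac{1}{6}\right)\right) + 58} = - 2 \frac{-91 + r}{\left(1 - \frac{r}{6}\right) + 58} = - 2 \frac{-91 + r}{59 - \frac{r}{6}} = - \frac{2 \left(-91 + r\right)}{59 - \frac{r}{6}}$)
$I{\left(108,177 \right)} - g{\left(121 \right)} = \frac{1}{6} \cdot 177 - \frac{12 \left(-91 + 121\right)}{-354 + 121} = \frac{59}{2} - 12 \frac{1}{-233} \cdot 30 = \frac{59}{2} - 12 \left(- \frac{1}{233}\right) 30 = \frac{59}{2} - - \frac{360}{233} = \frac{59}{2} + \frac{360}{233} = \frac{14467}{466}$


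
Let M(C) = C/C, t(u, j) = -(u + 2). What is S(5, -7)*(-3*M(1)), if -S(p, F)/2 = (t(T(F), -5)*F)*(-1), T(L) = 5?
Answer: -294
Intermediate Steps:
t(u, j) = -2 - u (t(u, j) = -(2 + u) = -2 - u)
S(p, F) = -14*F (S(p, F) = -2*(-2 - 1*5)*F*(-1) = -2*(-2 - 5)*F*(-1) = -2*(-7*F)*(-1) = -14*F)
M(C) = 1
S(5, -7)*(-3*M(1)) = (-14*(-7))*(-3*1) = 98*(-3) = -294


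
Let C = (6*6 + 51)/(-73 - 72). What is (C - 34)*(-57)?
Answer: 9861/5 ≈ 1972.2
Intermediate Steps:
C = -⅗ (C = (36 + 51)/(-145) = 87*(-1/145) = -⅗ ≈ -0.60000)
(C - 34)*(-57) = (-⅗ - 34)*(-57) = -173/5*(-57) = 9861/5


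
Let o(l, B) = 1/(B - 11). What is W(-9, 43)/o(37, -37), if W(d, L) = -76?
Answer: 3648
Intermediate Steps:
o(l, B) = 1/(-11 + B)
W(-9, 43)/o(37, -37) = -76/(1/(-11 - 37)) = -76/(1/(-48)) = -76/(-1/48) = -76*(-48) = 3648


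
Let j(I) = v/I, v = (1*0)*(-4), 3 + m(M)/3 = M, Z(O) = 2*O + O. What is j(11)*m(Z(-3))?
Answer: 0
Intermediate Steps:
Z(O) = 3*O
m(M) = -9 + 3*M
v = 0 (v = 0*(-4) = 0)
j(I) = 0 (j(I) = 0/I = 0)
j(11)*m(Z(-3)) = 0*(-9 + 3*(3*(-3))) = 0*(-9 + 3*(-9)) = 0*(-9 - 27) = 0*(-36) = 0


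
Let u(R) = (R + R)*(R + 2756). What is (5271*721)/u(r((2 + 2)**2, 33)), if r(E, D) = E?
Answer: 180971/4224 ≈ 42.844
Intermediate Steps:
u(R) = 2*R*(2756 + R) (u(R) = (2*R)*(2756 + R) = 2*R*(2756 + R))
(5271*721)/u(r((2 + 2)**2, 33)) = (5271*721)/((2*(2 + 2)**2*(2756 + (2 + 2)**2))) = 3800391/((2*4**2*(2756 + 4**2))) = 3800391/((2*16*(2756 + 16))) = 3800391/((2*16*2772)) = 3800391/88704 = 3800391*(1/88704) = 180971/4224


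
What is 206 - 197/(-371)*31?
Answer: 82533/371 ≈ 222.46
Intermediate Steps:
206 - 197/(-371)*31 = 206 - 197*(-1/371)*31 = 206 + (197/371)*31 = 206 + 6107/371 = 82533/371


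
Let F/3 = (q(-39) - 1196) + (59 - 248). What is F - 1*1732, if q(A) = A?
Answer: -6004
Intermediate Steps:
F = -4272 (F = 3*((-39 - 1196) + (59 - 248)) = 3*(-1235 - 189) = 3*(-1424) = -4272)
F - 1*1732 = -4272 - 1*1732 = -4272 - 1732 = -6004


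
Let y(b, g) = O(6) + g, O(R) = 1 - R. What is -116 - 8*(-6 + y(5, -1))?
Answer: -20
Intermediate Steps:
y(b, g) = -5 + g (y(b, g) = (1 - 1*6) + g = (1 - 6) + g = -5 + g)
-116 - 8*(-6 + y(5, -1)) = -116 - 8*(-6 + (-5 - 1)) = -116 - 8*(-6 - 6) = -116 - 8*(-12) = -116 - 1*(-96) = -116 + 96 = -20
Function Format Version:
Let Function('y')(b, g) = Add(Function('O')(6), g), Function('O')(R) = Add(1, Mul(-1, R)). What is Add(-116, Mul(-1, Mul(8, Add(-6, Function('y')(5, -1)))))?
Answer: -20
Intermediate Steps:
Function('y')(b, g) = Add(-5, g) (Function('y')(b, g) = Add(Add(1, Mul(-1, 6)), g) = Add(Add(1, -6), g) = Add(-5, g))
Add(-116, Mul(-1, Mul(8, Add(-6, Function('y')(5, -1))))) = Add(-116, Mul(-1, Mul(8, Add(-6, Add(-5, -1))))) = Add(-116, Mul(-1, Mul(8, Add(-6, -6)))) = Add(-116, Mul(-1, Mul(8, -12))) = Add(-116, Mul(-1, -96)) = Add(-116, 96) = -20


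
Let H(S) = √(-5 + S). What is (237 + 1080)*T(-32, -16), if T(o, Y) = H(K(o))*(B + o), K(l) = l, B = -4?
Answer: -47412*I*√37 ≈ -2.884e+5*I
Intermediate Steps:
T(o, Y) = √(-5 + o)*(-4 + o)
(237 + 1080)*T(-32, -16) = (237 + 1080)*(√(-5 - 32)*(-4 - 32)) = 1317*(√(-37)*(-36)) = 1317*((I*√37)*(-36)) = 1317*(-36*I*√37) = -47412*I*√37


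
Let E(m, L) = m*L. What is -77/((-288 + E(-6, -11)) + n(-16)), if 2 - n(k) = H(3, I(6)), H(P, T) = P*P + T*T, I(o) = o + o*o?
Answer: 77/1993 ≈ 0.038635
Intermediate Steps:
E(m, L) = L*m
I(o) = o + o²
H(P, T) = P² + T²
n(k) = -1771 (n(k) = 2 - (3² + (6*(1 + 6))²) = 2 - (9 + (6*7)²) = 2 - (9 + 42²) = 2 - (9 + 1764) = 2 - 1*1773 = 2 - 1773 = -1771)
-77/((-288 + E(-6, -11)) + n(-16)) = -77/((-288 - 11*(-6)) - 1771) = -77/((-288 + 66) - 1771) = -77/(-222 - 1771) = -77/(-1993) = -77*(-1/1993) = 77/1993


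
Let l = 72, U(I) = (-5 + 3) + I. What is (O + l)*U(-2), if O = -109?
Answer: 148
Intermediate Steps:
U(I) = -2 + I
(O + l)*U(-2) = (-109 + 72)*(-2 - 2) = -37*(-4) = 148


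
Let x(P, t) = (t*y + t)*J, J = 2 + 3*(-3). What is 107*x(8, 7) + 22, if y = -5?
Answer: 20994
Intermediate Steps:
J = -7 (J = 2 - 9 = -7)
x(P, t) = 28*t (x(P, t) = (t*(-5) + t)*(-7) = (-5*t + t)*(-7) = -4*t*(-7) = 28*t)
107*x(8, 7) + 22 = 107*(28*7) + 22 = 107*196 + 22 = 20972 + 22 = 20994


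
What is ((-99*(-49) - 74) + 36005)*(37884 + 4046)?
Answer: 1709989260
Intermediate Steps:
((-99*(-49) - 74) + 36005)*(37884 + 4046) = ((4851 - 74) + 36005)*41930 = (4777 + 36005)*41930 = 40782*41930 = 1709989260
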